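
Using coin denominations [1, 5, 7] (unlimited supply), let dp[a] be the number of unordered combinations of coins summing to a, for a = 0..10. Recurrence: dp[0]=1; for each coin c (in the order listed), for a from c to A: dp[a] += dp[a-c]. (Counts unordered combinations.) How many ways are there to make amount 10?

after  coin     0     1     2     3     4     5     6     7     8     9    10
          1     1     1     1     1     1     1     1     1     1     1     1
          5     1     1     1     1     1     2     2     2     2     2     3
          7     1     1     1     1     1     2     2     3     3     3     4

4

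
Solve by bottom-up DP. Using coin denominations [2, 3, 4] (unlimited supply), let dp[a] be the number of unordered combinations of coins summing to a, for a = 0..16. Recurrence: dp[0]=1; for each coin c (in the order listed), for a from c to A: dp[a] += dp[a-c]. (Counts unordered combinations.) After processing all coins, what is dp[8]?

4

after  coin     0     1     2     3     4     5     6     7     8     9    10    11    12    13    14    15    16
          2     1     0     1     0     1     0     1     0     1     0     1     0     1     0     1     0     1
          3     1     0     1     1     1     1     2     1     2     2     2     2     3     2     3     3     3
          4     1     0     1     1     2     1     3     2     4     3     5     4     7     5     8     7    10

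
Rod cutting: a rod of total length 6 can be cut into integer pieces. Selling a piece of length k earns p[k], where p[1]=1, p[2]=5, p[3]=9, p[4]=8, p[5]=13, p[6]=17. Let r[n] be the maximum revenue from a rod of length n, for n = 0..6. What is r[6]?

   n    0    1    2    3    4    5    6
r[n]    0    1    5    9   10   14   18

18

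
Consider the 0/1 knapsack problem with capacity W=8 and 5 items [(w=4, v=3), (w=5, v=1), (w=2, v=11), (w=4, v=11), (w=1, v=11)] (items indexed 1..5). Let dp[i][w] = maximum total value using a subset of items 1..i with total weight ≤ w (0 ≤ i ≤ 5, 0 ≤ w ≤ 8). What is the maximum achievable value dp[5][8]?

33

i\w   0   1   2   3   4   5   6   7   8
  0   0   0   0   0   0   0   0   0   0
  1   0   0   0   0   3   3   3   3   3
  2   0   0   0   0   3   3   3   3   3
  3   0   0  11  11  11  11  14  14  14
  4   0   0  11  11  11  11  22  22  22
  5   0  11  11  22  22  22  22  33  33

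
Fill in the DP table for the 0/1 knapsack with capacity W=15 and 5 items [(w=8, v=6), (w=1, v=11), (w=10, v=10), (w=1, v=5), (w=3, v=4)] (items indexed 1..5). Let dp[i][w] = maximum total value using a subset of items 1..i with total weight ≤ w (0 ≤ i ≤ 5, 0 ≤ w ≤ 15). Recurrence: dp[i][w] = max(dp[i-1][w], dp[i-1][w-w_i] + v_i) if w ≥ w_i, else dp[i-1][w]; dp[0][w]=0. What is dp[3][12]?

i\w   0   1   2   3   4   5   6   7   8   9  10  11  12  13  14  15
  0   0   0   0   0   0   0   0   0   0   0   0   0   0   0   0   0
  1   0   0   0   0   0   0   0   0   6   6   6   6   6   6   6   6
  2   0  11  11  11  11  11  11  11  11  17  17  17  17  17  17  17
  3   0  11  11  11  11  11  11  11  11  17  17  21  21  21  21  21
  4   0  11  16  16  16  16  16  16  16  17  22  22  26  26  26  26
  5   0  11  16  16  16  20  20  20  20  20  22  22  26  26  26  30

21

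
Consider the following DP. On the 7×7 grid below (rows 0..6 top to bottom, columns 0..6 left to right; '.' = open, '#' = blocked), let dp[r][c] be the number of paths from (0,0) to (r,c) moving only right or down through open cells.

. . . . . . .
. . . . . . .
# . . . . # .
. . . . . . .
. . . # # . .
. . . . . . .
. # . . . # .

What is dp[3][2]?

r\c   0   1   2   3   4   5   6
  0   1   1   1   1   1   1   1
  1   1   2   3   4   5   6   7
  2   0   2   5   9  14   0   7
  3   0   2   7  16  30  30  37
  4   0   2   9   0   0  30  67
  5   0   2  11  11  11  41 108
  6   0   0  11  22  33   0 108

7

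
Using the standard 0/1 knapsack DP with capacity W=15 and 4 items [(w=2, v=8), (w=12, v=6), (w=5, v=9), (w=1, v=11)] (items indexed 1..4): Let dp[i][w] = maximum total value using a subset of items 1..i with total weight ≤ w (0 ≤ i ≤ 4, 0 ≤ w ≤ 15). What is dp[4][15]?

i\w   0   1   2   3   4   5   6   7   8   9  10  11  12  13  14  15
  0   0   0   0   0   0   0   0   0   0   0   0   0   0   0   0   0
  1   0   0   8   8   8   8   8   8   8   8   8   8   8   8   8   8
  2   0   0   8   8   8   8   8   8   8   8   8   8   8   8  14  14
  3   0   0   8   8   8   9   9  17  17  17  17  17  17  17  17  17
  4   0  11  11  19  19  19  20  20  28  28  28  28  28  28  28  28

28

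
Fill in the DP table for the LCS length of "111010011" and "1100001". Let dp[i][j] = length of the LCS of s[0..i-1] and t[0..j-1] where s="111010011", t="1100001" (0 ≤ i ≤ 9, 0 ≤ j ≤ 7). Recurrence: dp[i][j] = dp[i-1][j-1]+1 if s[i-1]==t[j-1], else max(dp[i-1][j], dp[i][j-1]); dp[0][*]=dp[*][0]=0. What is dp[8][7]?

6

   ''  1  1  0  0  0  0  1
''  0  0  0  0  0  0  0  0
 1  0  1  1  1  1  1  1  1
 1  0  1  2  2  2  2  2  2
 1  0  1  2  2  2  2  2  3
 0  0  1  2  3  3  3  3  3
 1  0  1  2  3  3  3  3  4
 0  0  1  2  3  4  4  4  4
 0  0  1  2  3  4  5  5  5
 1  0  1  2  3  4  5  5  6
 1  0  1  2  3  4  5  5  6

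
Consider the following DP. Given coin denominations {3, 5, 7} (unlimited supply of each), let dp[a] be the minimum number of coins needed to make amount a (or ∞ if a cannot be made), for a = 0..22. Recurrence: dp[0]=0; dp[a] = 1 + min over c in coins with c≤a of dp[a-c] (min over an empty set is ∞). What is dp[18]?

 a  0  1  2  3  4  5  6  7  8  9 10 11 12 13 14 15 16 17 18 19 20 21 22
dp  0  -  -  1  -  1  2  1  2  3  2  3  2  3  2  3  4  3  4  3  4  3  4
(- denotes ∞ / unreachable)

4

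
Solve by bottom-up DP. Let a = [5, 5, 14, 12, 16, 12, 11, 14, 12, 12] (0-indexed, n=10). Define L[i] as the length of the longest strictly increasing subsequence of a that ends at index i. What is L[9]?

   i    0    1    2    3    4    5    6    7    8    9
a[i]    5    5   14   12   16   12   11   14   12   12
L[i]    1    1    2    2    3    2    2    3    3    3

3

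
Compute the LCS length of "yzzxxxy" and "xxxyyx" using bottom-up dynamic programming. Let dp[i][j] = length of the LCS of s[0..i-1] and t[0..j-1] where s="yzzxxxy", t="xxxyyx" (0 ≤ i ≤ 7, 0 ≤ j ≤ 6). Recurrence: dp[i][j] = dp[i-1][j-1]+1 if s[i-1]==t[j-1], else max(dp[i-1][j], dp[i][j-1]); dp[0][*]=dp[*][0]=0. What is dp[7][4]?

4

   ''  x  x  x  y  y  x
''  0  0  0  0  0  0  0
 y  0  0  0  0  1  1  1
 z  0  0  0  0  1  1  1
 z  0  0  0  0  1  1  1
 x  0  1  1  1  1  1  2
 x  0  1  2  2  2  2  2
 x  0  1  2  3  3  3  3
 y  0  1  2  3  4  4  4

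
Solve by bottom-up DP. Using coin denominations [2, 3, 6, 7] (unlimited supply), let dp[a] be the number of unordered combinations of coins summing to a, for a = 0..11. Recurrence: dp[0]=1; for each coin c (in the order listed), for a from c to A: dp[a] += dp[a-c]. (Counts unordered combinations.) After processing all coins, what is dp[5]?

after  coin     0     1     2     3     4     5     6     7     8     9    10    11
          2     1     0     1     0     1     0     1     0     1     0     1     0
          3     1     0     1     1     1     1     2     1     2     2     2     2
          6     1     0     1     1     1     1     3     1     3     3     3     3
          7     1     0     1     1     1     1     3     2     3     4     4     4

1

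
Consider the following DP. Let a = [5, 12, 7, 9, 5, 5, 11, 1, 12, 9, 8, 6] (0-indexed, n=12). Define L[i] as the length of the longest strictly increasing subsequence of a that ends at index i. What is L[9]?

3

   i    0    1    2    3    4    5    6    7    8    9   10   11
a[i]    5   12    7    9    5    5   11    1   12    9    8    6
L[i]    1    2    2    3    1    1    4    1    5    3    3    2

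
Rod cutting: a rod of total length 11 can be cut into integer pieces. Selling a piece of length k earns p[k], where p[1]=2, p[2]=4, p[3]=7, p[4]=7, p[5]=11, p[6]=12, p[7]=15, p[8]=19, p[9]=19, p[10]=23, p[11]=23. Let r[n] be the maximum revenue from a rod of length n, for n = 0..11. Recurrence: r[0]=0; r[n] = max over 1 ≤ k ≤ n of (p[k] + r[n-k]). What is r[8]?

19

   n    0    1    2    3    4    5    6    7    8    9   10   11
r[n]    0    2    4    7    9   11   14   16   19   21   23   26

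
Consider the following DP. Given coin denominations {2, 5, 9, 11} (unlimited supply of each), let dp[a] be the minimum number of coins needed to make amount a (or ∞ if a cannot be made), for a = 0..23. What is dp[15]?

 a  0  1  2  3  4  5  6  7  8  9 10 11 12 13 14 15 16 17 18 19 20 21 22 23
dp  0  -  1  -  2  1  3  2  4  1  2  1  3  2  2  3  2  4  2  3  2  3  2  3
(- denotes ∞ / unreachable)

3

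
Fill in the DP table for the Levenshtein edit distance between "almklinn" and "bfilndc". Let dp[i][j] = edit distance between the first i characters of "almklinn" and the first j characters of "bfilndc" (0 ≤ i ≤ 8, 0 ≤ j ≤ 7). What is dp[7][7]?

   ''  b  f  i  l  n  d  c
''  0  1  2  3  4  5  6  7
 a  1  1  2  3  4  5  6  7
 l  2  2  2  3  3  4  5  6
 m  3  3  3  3  4  4  5  6
 k  4  4  4  4  4  5  5  6
 l  5  5  5  5  4  5  6  6
 i  6  6  6  5  5  5  6  7
 n  7  7  7  6  6  5  6  7
 n  8  8  8  7  7  6  6  7

7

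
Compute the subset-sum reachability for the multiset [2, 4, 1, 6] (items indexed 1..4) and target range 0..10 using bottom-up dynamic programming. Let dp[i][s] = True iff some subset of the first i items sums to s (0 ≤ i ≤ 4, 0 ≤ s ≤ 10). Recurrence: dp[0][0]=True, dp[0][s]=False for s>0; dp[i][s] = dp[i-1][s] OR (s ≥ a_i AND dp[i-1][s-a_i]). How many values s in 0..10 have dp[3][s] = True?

8

i\s   0   1   2   3   4   5   6   7   8   9  10
  0   T   F   F   F   F   F   F   F   F   F   F
  1   T   F   T   F   F   F   F   F   F   F   F
  2   T   F   T   F   T   F   T   F   F   F   F
  3   T   T   T   T   T   T   T   T   F   F   F
  4   T   T   T   T   T   T   T   T   T   T   T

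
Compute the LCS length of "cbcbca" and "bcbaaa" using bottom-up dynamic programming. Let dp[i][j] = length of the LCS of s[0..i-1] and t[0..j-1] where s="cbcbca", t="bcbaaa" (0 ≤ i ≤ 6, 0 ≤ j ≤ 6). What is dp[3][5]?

   ''  b  c  b  a  a  a
''  0  0  0  0  0  0  0
 c  0  0  1  1  1  1  1
 b  0  1  1  2  2  2  2
 c  0  1  2  2  2  2  2
 b  0  1  2  3  3  3  3
 c  0  1  2  3  3  3  3
 a  0  1  2  3  4  4  4

2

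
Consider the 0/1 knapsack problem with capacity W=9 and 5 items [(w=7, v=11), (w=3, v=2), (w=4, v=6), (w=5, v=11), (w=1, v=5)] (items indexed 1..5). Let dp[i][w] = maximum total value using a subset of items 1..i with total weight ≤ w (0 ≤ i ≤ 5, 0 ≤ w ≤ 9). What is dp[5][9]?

i\w   0   1   2   3   4   5   6   7   8   9
  0   0   0   0   0   0   0   0   0   0   0
  1   0   0   0   0   0   0   0  11  11  11
  2   0   0   0   2   2   2   2  11  11  11
  3   0   0   0   2   6   6   6  11  11  11
  4   0   0   0   2   6  11  11  11  13  17
  5   0   5   5   5   7  11  16  16  16  18

18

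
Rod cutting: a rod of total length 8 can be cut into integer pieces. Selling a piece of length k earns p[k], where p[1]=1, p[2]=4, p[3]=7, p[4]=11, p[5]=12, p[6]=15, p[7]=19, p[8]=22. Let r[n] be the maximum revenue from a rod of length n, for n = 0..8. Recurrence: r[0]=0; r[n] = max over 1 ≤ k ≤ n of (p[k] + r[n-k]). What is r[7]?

   n    0    1    2    3    4    5    6    7    8
r[n]    0    1    4    7   11   12   15   19   22

19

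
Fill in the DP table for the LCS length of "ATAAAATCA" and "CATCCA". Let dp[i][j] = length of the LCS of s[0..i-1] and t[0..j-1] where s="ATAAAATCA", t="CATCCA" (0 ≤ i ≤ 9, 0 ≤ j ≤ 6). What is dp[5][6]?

3

   ''  C  A  T  C  C  A
''  0  0  0  0  0  0  0
 A  0  0  1  1  1  1  1
 T  0  0  1  2  2  2  2
 A  0  0  1  2  2  2  3
 A  0  0  1  2  2  2  3
 A  0  0  1  2  2  2  3
 A  0  0  1  2  2  2  3
 T  0  0  1  2  2  2  3
 C  0  1  1  2  3  3  3
 A  0  1  2  2  3  3  4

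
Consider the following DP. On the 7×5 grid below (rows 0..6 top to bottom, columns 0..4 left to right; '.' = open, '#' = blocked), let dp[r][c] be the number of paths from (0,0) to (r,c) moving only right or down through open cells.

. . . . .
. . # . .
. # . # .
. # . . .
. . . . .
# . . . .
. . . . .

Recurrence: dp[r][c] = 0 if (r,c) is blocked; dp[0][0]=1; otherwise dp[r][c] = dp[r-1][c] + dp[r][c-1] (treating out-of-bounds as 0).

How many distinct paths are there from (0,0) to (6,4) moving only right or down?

12

r\c   0   1   2   3   4
  0   1   1   1   1   1
  1   1   2   0   1   2
  2   1   0   0   0   2
  3   1   0   0   0   2
  4   1   1   1   1   3
  5   0   1   2   3   6
  6   0   1   3   6  12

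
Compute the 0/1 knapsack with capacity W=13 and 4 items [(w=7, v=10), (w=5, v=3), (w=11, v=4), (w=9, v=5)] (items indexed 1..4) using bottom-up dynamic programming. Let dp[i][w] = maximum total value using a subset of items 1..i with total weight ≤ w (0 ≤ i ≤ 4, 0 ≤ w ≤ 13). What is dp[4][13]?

i\w   0   1   2   3   4   5   6   7   8   9  10  11  12  13
  0   0   0   0   0   0   0   0   0   0   0   0   0   0   0
  1   0   0   0   0   0   0   0  10  10  10  10  10  10  10
  2   0   0   0   0   0   3   3  10  10  10  10  10  13  13
  3   0   0   0   0   0   3   3  10  10  10  10  10  13  13
  4   0   0   0   0   0   3   3  10  10  10  10  10  13  13

13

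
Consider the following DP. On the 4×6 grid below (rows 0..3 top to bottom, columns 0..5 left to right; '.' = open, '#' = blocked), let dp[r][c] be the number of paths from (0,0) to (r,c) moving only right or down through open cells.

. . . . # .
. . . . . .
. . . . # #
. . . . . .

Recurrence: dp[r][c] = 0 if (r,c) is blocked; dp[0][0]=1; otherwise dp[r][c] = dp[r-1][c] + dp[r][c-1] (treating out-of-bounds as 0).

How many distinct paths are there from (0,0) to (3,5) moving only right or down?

20

r\c   0   1   2   3   4   5
  0   1   1   1   1   0   0
  1   1   2   3   4   4   4
  2   1   3   6  10   0   0
  3   1   4  10  20  20  20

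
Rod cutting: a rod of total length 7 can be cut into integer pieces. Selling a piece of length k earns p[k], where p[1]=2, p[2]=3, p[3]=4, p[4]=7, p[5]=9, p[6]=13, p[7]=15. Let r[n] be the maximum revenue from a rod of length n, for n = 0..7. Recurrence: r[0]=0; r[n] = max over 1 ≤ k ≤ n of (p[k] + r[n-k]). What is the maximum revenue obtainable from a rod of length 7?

   n    0    1    2    3    4    5    6    7
r[n]    0    2    4    6    8   10   13   15

15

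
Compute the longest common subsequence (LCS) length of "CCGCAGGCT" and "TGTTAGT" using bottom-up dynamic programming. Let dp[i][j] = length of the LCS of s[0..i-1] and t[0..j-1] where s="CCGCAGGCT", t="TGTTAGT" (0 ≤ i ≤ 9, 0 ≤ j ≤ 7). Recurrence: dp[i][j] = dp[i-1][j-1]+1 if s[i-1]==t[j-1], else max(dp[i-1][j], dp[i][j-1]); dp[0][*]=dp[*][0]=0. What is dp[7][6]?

3

   ''  T  G  T  T  A  G  T
''  0  0  0  0  0  0  0  0
 C  0  0  0  0  0  0  0  0
 C  0  0  0  0  0  0  0  0
 G  0  0  1  1  1  1  1  1
 C  0  0  1  1  1  1  1  1
 A  0  0  1  1  1  2  2  2
 G  0  0  1  1  1  2  3  3
 G  0  0  1  1  1  2  3  3
 C  0  0  1  1  1  2  3  3
 T  0  1  1  2  2  2  3  4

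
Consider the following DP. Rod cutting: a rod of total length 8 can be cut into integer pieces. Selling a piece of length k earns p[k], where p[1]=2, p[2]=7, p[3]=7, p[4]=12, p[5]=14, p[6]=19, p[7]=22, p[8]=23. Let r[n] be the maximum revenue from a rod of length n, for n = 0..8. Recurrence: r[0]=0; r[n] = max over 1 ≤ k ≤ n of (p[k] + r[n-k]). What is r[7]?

23

   n    0    1    2    3    4    5    6    7    8
r[n]    0    2    7    9   14   16   21   23   28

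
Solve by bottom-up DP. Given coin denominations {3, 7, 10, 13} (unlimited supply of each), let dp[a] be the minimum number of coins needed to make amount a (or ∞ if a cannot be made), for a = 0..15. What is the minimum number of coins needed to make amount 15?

 a  0  1  2  3  4  5  6  7  8  9 10 11 12 13 14 15
dp  0  -  -  1  -  -  2  1  -  3  1  -  4  1  2  5
(- denotes ∞ / unreachable)

5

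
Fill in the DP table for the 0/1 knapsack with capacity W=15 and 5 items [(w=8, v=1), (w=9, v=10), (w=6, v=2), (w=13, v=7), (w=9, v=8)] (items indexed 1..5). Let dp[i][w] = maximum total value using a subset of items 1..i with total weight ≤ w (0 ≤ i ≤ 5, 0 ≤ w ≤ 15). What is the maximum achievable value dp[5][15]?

i\w   0   1   2   3   4   5   6   7   8   9  10  11  12  13  14  15
  0   0   0   0   0   0   0   0   0   0   0   0   0   0   0   0   0
  1   0   0   0   0   0   0   0   0   1   1   1   1   1   1   1   1
  2   0   0   0   0   0   0   0   0   1  10  10  10  10  10  10  10
  3   0   0   0   0   0   0   2   2   2  10  10  10  10  10  10  12
  4   0   0   0   0   0   0   2   2   2  10  10  10  10  10  10  12
  5   0   0   0   0   0   0   2   2   2  10  10  10  10  10  10  12

12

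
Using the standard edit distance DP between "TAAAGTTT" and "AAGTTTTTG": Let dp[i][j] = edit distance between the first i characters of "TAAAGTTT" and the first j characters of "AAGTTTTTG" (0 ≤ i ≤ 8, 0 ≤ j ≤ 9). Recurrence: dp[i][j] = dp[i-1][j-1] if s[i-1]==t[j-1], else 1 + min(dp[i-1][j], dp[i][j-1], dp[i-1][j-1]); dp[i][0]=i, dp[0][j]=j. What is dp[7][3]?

4

   ''  A  A  G  T  T  T  T  T  G
''  0  1  2  3  4  5  6  7  8  9
 T  1  1  2  3  3  4  5  6  7  8
 A  2  1  1  2  3  4  5  6  7  8
 A  3  2  1  2  3  4  5  6  7  8
 A  4  3  2  2  3  4  5  6  7  8
 G  5  4  3  2  3  4  5  6  7  7
 T  6  5  4  3  2  3  4  5  6  7
 T  7  6  5  4  3  2  3  4  5  6
 T  8  7  6  5  4  3  2  3  4  5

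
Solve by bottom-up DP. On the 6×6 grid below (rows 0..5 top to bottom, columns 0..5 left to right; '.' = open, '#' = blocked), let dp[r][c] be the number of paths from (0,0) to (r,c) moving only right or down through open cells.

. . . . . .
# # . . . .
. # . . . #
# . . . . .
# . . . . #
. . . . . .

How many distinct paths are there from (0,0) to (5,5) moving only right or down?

r\c   0   1   2   3   4   5
  0   1   1   1   1   1   1
  1   0   0   1   2   3   4
  2   0   0   1   3   6   0
  3   0   0   1   4  10  10
  4   0   0   1   5  15   0
  5   0   0   1   6  21  21

21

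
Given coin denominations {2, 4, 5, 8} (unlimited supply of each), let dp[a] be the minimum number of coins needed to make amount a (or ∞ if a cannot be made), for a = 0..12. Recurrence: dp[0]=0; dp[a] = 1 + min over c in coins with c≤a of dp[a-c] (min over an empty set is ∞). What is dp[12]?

2

 a  0  1  2  3  4  5  6  7  8  9 10 11 12
dp  0  -  1  -  1  1  2  2  1  2  2  3  2
(- denotes ∞ / unreachable)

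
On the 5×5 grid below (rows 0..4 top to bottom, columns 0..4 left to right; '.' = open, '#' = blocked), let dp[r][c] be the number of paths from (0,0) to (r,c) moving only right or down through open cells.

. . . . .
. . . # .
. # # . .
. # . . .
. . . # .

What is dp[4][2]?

1

r\c   0   1   2   3   4
  0   1   1   1   1   1
  1   1   2   3   0   1
  2   1   0   0   0   1
  3   1   0   0   0   1
  4   1   1   1   0   1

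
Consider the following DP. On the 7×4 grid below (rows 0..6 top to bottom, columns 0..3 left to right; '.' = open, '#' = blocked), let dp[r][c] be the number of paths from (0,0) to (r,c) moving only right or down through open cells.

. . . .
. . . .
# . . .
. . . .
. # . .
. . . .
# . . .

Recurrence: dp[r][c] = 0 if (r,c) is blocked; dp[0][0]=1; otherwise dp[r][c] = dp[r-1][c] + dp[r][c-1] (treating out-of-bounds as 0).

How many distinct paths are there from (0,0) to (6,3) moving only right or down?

r\c   0   1   2   3
  0   1   1   1   1
  1   1   2   3   4
  2   0   2   5   9
  3   0   2   7  16
  4   0   0   7  23
  5   0   0   7  30
  6   0   0   7  37

37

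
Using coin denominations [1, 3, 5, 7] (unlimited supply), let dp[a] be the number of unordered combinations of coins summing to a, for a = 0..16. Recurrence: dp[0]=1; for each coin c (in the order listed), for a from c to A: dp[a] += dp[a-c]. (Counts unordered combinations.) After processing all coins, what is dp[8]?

after  coin     0     1     2     3     4     5     6     7     8     9    10    11    12    13    14    15    16
          1     1     1     1     1     1     1     1     1     1     1     1     1     1     1     1     1     1
          3     1     1     1     2     2     2     3     3     3     4     4     4     5     5     5     6     6
          5     1     1     1     2     2     3     4     4     5     6     7     8     9    10    11    13    14
          7     1     1     1     2     2     3     4     5     6     7     9    10    12    14    16    19    21

6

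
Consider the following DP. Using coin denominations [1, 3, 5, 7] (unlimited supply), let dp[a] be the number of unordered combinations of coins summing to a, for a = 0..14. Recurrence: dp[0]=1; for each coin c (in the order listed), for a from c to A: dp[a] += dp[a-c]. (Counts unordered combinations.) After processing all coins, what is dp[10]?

9

after  coin     0     1     2     3     4     5     6     7     8     9    10    11    12    13    14
          1     1     1     1     1     1     1     1     1     1     1     1     1     1     1     1
          3     1     1     1     2     2     2     3     3     3     4     4     4     5     5     5
          5     1     1     1     2     2     3     4     4     5     6     7     8     9    10    11
          7     1     1     1     2     2     3     4     5     6     7     9    10    12    14    16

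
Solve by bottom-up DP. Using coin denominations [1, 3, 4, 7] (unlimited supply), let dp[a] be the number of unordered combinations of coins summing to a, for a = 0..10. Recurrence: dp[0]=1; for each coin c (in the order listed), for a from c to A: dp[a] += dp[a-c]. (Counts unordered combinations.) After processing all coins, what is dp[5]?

after  coin     0     1     2     3     4     5     6     7     8     9    10
          1     1     1     1     1     1     1     1     1     1     1     1
          3     1     1     1     2     2     2     3     3     3     4     4
          4     1     1     1     2     3     3     4     5     6     7     8
          7     1     1     1     2     3     3     4     6     7     8    10

3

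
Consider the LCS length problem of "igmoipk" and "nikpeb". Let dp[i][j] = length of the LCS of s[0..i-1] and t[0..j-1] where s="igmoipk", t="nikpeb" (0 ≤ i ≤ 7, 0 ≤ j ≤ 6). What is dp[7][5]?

   ''  n  i  k  p  e  b
''  0  0  0  0  0  0  0
 i  0  0  1  1  1  1  1
 g  0  0  1  1  1  1  1
 m  0  0  1  1  1  1  1
 o  0  0  1  1  1  1  1
 i  0  0  1  1  1  1  1
 p  0  0  1  1  2  2  2
 k  0  0  1  2  2  2  2

2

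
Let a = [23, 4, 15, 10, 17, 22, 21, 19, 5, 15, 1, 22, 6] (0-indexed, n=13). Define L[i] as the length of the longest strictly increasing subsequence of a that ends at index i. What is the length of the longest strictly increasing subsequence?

5

   i    0    1    2    3    4    5    6    7    8    9   10   11   12
a[i]   23    4   15   10   17   22   21   19    5   15    1   22    6
L[i]    1    1    2    2    3    4    4    4    2    3    1    5    3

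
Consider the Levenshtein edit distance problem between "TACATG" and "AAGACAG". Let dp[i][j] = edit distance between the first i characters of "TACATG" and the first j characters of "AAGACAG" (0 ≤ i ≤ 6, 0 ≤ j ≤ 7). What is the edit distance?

   ''  A  A  G  A  C  A  G
''  0  1  2  3  4  5  6  7
 T  1  1  2  3  4  5  6  7
 A  2  1  1  2  3  4  5  6
 C  3  2  2  2  3  3  4  5
 A  4  3  2  3  2  3  3  4
 T  5  4  3  3  3  3  4  4
 G  6  5  4  3  4  4  4  4

4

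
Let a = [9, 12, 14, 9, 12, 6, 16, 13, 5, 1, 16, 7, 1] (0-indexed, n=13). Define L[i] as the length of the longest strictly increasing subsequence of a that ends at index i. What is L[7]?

   i    0    1    2    3    4    5    6    7    8    9   10   11   12
a[i]    9   12   14    9   12    6   16   13    5    1   16    7    1
L[i]    1    2    3    1    2    1    4    3    1    1    4    2    1

3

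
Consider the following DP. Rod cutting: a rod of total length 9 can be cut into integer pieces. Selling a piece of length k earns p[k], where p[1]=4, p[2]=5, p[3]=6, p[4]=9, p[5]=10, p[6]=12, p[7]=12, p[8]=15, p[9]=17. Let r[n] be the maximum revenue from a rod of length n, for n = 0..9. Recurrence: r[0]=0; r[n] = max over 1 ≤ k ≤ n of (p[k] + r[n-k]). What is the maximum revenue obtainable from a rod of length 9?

   n    0    1    2    3    4    5    6    7    8    9
r[n]    0    4    8   12   16   20   24   28   32   36

36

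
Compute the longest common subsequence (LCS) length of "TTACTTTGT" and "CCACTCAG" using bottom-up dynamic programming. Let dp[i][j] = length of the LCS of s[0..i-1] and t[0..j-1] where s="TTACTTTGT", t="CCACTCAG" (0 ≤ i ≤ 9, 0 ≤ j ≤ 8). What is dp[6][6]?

3

   ''  C  C  A  C  T  C  A  G
''  0  0  0  0  0  0  0  0  0
 T  0  0  0  0  0  1  1  1  1
 T  0  0  0  0  0  1  1  1  1
 A  0  0  0  1  1  1  1  2  2
 C  0  1  1  1  2  2  2  2  2
 T  0  1  1  1  2  3  3  3  3
 T  0  1  1  1  2  3  3  3  3
 T  0  1  1  1  2  3  3  3  3
 G  0  1  1  1  2  3  3  3  4
 T  0  1  1  1  2  3  3  3  4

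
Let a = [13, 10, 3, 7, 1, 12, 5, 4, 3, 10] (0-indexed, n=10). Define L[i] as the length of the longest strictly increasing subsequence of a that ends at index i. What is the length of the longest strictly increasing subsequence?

3

   i    0    1    2    3    4    5    6    7    8    9
a[i]   13   10    3    7    1   12    5    4    3   10
L[i]    1    1    1    2    1    3    2    2    2    3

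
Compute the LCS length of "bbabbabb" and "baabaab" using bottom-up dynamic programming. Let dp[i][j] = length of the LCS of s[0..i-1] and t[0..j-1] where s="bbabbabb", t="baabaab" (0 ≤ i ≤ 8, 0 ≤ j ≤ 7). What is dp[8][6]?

   ''  b  a  a  b  a  a  b
''  0  0  0  0  0  0  0  0
 b  0  1  1  1  1  1  1  1
 b  0  1  1  1  2  2  2  2
 a  0  1  2  2  2  3  3  3
 b  0  1  2  2  3  3  3  4
 b  0  1  2  2  3  3  3  4
 a  0  1  2  3  3  4  4  4
 b  0  1  2  3  4  4  4  5
 b  0  1  2  3  4  4  4  5

4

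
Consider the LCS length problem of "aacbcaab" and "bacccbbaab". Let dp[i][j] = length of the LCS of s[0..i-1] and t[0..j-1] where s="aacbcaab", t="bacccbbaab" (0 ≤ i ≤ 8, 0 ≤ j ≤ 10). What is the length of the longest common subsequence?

6

   ''  b  a  c  c  c  b  b  a  a  b
''  0  0  0  0  0  0  0  0  0  0  0
 a  0  0  1  1  1  1  1  1  1  1  1
 a  0  0  1  1  1  1  1  1  2  2  2
 c  0  0  1  2  2  2  2  2  2  2  2
 b  0  1  1  2  2  2  3  3  3  3  3
 c  0  1  1  2  3  3  3  3  3  3  3
 a  0  1  2  2  3  3  3  3  4  4  4
 a  0  1  2  2  3  3  3  3  4  5  5
 b  0  1  2  2  3  3  4  4  4  5  6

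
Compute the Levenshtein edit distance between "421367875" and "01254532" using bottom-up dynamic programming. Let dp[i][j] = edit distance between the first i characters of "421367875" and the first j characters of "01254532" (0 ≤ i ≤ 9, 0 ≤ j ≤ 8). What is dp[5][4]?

4

   ''  0  1  2  5  4  5  3  2
''  0  1  2  3  4  5  6  7  8
 4  1  1  2  3  4  4  5  6  7
 2  2  2  2  2  3  4  5  6  6
 1  3  3  2  3  3  4  5  6  7
 3  4  4  3  3  4  4  5  5  6
 6  5  5  4  4  4  5  5  6  6
 7  6  6  5  5  5  5  6  6  7
 8  7  7  6  6  6  6  6  7  7
 7  8  8  7  7  7  7  7  7  8
 5  9  9  8  8  7  8  7  8  8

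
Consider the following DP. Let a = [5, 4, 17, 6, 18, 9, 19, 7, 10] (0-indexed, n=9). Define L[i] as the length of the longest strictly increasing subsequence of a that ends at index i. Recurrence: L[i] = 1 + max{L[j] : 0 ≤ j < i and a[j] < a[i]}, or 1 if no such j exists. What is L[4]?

   i    0    1    2    3    4    5    6    7    8
a[i]    5    4   17    6   18    9   19    7   10
L[i]    1    1    2    2    3    3    4    3    4

3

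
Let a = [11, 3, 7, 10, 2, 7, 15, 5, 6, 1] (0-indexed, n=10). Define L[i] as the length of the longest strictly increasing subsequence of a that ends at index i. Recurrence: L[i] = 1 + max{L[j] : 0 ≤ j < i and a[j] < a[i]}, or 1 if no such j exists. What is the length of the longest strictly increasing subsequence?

   i    0    1    2    3    4    5    6    7    8    9
a[i]   11    3    7   10    2    7   15    5    6    1
L[i]    1    1    2    3    1    2    4    2    3    1

4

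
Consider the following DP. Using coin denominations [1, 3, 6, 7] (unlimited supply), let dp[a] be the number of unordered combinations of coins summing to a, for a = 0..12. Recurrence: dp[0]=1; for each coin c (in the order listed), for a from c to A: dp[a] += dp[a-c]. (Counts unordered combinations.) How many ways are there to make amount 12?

11

after  coin     0     1     2     3     4     5     6     7     8     9    10    11    12
          1     1     1     1     1     1     1     1     1     1     1     1     1     1
          3     1     1     1     2     2     2     3     3     3     4     4     4     5
          6     1     1     1     2     2     2     4     4     4     6     6     6     9
          7     1     1     1     2     2     2     4     5     5     7     8     8    11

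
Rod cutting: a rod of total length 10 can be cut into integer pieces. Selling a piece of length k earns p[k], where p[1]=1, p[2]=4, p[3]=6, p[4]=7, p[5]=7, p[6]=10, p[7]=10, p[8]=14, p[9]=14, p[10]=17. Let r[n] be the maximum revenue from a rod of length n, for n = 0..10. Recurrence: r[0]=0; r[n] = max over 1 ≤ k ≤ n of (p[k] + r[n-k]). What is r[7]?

14

   n    0    1    2    3    4    5    6    7    8    9   10
r[n]    0    1    4    6    8   10   12   14   16   18   20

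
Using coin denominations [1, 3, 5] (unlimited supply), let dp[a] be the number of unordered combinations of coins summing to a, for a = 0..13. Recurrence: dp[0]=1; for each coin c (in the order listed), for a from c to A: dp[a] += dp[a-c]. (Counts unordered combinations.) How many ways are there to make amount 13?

10

after  coin     0     1     2     3     4     5     6     7     8     9    10    11    12    13
          1     1     1     1     1     1     1     1     1     1     1     1     1     1     1
          3     1     1     1     2     2     2     3     3     3     4     4     4     5     5
          5     1     1     1     2     2     3     4     4     5     6     7     8     9    10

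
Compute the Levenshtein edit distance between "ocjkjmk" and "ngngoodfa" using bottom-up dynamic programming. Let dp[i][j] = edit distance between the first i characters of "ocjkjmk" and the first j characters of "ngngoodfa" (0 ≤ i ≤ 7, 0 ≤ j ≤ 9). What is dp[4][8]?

   ''  n  g  n  g  o  o  d  f  a
''  0  1  2  3  4  5  6  7  8  9
 o  1  1  2  3  4  4  5  6  7  8
 c  2  2  2  3  4  5  5  6  7  8
 j  3  3  3  3  4  5  6  6  7  8
 k  4  4  4  4  4  5  6  7  7  8
 j  5  5  5  5  5  5  6  7  8  8
 m  6  6  6  6  6  6  6  7  8  9
 k  7  7  7  7  7  7  7  7  8  9

7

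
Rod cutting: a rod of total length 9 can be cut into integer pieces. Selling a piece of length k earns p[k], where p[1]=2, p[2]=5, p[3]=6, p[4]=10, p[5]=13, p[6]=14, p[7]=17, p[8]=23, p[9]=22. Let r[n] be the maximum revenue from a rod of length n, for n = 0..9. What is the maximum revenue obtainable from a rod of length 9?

   n    0    1    2    3    4    5    6    7    8    9
r[n]    0    2    5    7   10   13   15   18   23   25

25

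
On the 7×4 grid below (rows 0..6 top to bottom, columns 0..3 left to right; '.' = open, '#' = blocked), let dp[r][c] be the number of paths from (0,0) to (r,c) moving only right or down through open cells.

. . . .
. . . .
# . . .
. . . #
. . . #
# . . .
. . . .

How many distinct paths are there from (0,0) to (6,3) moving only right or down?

24

r\c   0   1   2   3
  0   1   1   1   1
  1   1   2   3   4
  2   0   2   5   9
  3   0   2   7   0
  4   0   2   9   0
  5   0   2  11  11
  6   0   2  13  24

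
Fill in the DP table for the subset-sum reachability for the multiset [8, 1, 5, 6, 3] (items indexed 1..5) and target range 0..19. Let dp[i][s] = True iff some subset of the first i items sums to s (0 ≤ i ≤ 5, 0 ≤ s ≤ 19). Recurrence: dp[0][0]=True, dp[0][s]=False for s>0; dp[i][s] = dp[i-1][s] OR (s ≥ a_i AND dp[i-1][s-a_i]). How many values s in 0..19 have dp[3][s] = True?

8

i\s   0   1   2   3   4   5   6   7   8   9  10  11  12  13  14  15  16  17  18  19
  0   T   F   F   F   F   F   F   F   F   F   F   F   F   F   F   F   F   F   F   F
  1   T   F   F   F   F   F   F   F   T   F   F   F   F   F   F   F   F   F   F   F
  2   T   T   F   F   F   F   F   F   T   T   F   F   F   F   F   F   F   F   F   F
  3   T   T   F   F   F   T   T   F   T   T   F   F   F   T   T   F   F   F   F   F
  4   T   T   F   F   F   T   T   T   T   T   F   T   T   T   T   T   F   F   F   T
  5   T   T   F   T   T   T   T   T   T   T   T   T   T   T   T   T   T   T   T   T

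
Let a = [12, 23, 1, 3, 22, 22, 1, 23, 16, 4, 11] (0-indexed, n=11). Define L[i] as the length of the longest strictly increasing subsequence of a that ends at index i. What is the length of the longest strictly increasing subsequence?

4

   i    0    1    2    3    4    5    6    7    8    9   10
a[i]   12   23    1    3   22   22    1   23   16    4   11
L[i]    1    2    1    2    3    3    1    4    3    3    4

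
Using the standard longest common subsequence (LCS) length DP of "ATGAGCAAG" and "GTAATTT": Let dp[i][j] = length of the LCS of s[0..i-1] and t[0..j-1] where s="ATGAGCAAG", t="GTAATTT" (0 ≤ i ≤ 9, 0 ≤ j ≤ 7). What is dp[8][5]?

3

   ''  G  T  A  A  T  T  T
''  0  0  0  0  0  0  0  0
 A  0  0  0  1  1  1  1  1
 T  0  0  1  1  1  2  2  2
 G  0  1  1  1  1  2  2  2
 A  0  1  1  2  2  2  2  2
 G  0  1  1  2  2  2  2  2
 C  0  1  1  2  2  2  2  2
 A  0  1  1  2  3  3  3  3
 A  0  1  1  2  3  3  3  3
 G  0  1  1  2  3  3  3  3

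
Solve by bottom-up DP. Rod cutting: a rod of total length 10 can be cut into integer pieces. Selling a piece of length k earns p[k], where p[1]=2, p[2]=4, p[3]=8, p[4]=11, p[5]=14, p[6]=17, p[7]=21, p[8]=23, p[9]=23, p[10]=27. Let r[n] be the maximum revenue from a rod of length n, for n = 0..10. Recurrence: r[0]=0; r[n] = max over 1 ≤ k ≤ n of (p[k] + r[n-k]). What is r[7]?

   n    0    1    2    3    4    5    6    7    8    9   10
r[n]    0    2    4    8   11   14   17   21   23   25   29

21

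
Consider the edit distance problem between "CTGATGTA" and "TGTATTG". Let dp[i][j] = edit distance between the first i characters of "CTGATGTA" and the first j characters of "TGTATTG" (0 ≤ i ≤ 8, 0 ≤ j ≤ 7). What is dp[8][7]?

4

   ''  T  G  T  A  T  T  G
''  0  1  2  3  4  5  6  7
 C  1  1  2  3  4  5  6  7
 T  2  1  2  2  3  4  5  6
 G  3  2  1  2  3  4  5  5
 A  4  3  2  2  2  3  4  5
 T  5  4  3  2  3  2  3  4
 G  6  5  4  3  3  3  3  3
 T  7  6  5  4  4  3  3  4
 A  8  7  6  5  4  4  4  4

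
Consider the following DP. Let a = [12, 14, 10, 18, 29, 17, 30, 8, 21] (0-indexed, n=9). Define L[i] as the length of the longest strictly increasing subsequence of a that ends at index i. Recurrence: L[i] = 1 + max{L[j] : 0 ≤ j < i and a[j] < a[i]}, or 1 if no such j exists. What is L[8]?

4

   i    0    1    2    3    4    5    6    7    8
a[i]   12   14   10   18   29   17   30    8   21
L[i]    1    2    1    3    4    3    5    1    4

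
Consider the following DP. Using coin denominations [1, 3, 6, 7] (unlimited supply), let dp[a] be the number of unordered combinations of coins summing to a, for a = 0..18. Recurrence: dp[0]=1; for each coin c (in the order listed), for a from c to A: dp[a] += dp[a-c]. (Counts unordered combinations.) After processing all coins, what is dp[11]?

8

after  coin     0     1     2     3     4     5     6     7     8     9    10    11    12    13    14    15    16    17    18
          1     1     1     1     1     1     1     1     1     1     1     1     1     1     1     1     1     1     1     1
          3     1     1     1     2     2     2     3     3     3     4     4     4     5     5     5     6     6     6     7
          6     1     1     1     2     2     2     4     4     4     6     6     6     9     9     9    12    12    12    16
          7     1     1     1     2     2     2     4     5     5     7     8     8    11    13    14    17    19    20    24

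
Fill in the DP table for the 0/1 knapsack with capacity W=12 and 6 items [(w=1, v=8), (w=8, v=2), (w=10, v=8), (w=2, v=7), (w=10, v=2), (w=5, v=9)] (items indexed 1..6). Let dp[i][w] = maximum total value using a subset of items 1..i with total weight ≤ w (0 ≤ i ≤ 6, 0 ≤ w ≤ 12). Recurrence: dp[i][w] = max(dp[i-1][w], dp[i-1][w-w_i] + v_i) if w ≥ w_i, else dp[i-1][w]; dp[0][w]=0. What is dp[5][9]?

15

i\w   0   1   2   3   4   5   6   7   8   9  10  11  12
  0   0   0   0   0   0   0   0   0   0   0   0   0   0
  1   0   8   8   8   8   8   8   8   8   8   8   8   8
  2   0   8   8   8   8   8   8   8   8  10  10  10  10
  3   0   8   8   8   8   8   8   8   8  10  10  16  16
  4   0   8   8  15  15  15  15  15  15  15  15  17  17
  5   0   8   8  15  15  15  15  15  15  15  15  17  17
  6   0   8   8  15  15  15  17  17  24  24  24  24  24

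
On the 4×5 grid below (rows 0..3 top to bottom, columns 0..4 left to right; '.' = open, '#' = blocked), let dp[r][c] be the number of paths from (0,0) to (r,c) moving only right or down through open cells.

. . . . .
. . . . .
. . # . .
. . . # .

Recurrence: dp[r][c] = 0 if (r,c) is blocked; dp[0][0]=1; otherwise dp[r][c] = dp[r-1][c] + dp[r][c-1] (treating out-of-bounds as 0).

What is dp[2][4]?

9

r\c   0   1   2   3   4
  0   1   1   1   1   1
  1   1   2   3   4   5
  2   1   3   0   4   9
  3   1   4   4   0   9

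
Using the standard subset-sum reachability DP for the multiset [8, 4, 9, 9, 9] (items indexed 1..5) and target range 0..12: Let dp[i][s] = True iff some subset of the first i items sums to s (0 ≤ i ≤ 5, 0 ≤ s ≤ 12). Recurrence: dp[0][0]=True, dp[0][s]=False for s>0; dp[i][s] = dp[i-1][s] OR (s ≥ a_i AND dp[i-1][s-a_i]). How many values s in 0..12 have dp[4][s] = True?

i\s   0   1   2   3   4   5   6   7   8   9  10  11  12
  0   T   F   F   F   F   F   F   F   F   F   F   F   F
  1   T   F   F   F   F   F   F   F   T   F   F   F   F
  2   T   F   F   F   T   F   F   F   T   F   F   F   T
  3   T   F   F   F   T   F   F   F   T   T   F   F   T
  4   T   F   F   F   T   F   F   F   T   T   F   F   T
  5   T   F   F   F   T   F   F   F   T   T   F   F   T

5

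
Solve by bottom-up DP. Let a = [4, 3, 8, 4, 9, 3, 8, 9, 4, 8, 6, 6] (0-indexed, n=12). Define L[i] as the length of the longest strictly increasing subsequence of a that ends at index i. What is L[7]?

4

   i    0    1    2    3    4    5    6    7    8    9   10   11
a[i]    4    3    8    4    9    3    8    9    4    8    6    6
L[i]    1    1    2    2    3    1    3    4    2    3    3    3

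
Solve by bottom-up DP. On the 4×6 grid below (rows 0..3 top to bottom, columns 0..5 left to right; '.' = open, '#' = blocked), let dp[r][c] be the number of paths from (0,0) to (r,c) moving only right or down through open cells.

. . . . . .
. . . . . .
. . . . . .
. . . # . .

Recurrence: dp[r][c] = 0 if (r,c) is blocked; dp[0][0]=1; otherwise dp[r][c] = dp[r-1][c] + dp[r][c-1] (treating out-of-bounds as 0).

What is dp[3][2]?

r\c   0   1   2   3   4   5
  0   1   1   1   1   1   1
  1   1   2   3   4   5   6
  2   1   3   6  10  15  21
  3   1   4  10   0  15  36

10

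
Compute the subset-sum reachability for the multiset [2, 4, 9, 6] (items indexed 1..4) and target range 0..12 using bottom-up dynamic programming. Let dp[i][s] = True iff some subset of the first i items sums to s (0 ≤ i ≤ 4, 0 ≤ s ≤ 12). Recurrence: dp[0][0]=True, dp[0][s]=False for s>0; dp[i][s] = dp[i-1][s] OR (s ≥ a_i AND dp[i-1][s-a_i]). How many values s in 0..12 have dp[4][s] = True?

i\s   0   1   2   3   4   5   6   7   8   9  10  11  12
  0   T   F   F   F   F   F   F   F   F   F   F   F   F
  1   T   F   T   F   F   F   F   F   F   F   F   F   F
  2   T   F   T   F   T   F   T   F   F   F   F   F   F
  3   T   F   T   F   T   F   T   F   F   T   F   T   F
  4   T   F   T   F   T   F   T   F   T   T   T   T   T

9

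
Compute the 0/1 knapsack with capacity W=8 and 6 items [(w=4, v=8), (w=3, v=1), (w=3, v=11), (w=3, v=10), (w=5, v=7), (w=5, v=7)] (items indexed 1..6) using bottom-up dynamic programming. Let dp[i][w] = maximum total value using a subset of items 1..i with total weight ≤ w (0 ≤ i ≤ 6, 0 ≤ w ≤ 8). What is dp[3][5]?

11

i\w   0   1   2   3   4   5   6   7   8
  0   0   0   0   0   0   0   0   0   0
  1   0   0   0   0   8   8   8   8   8
  2   0   0   0   1   8   8   8   9   9
  3   0   0   0  11  11  11  12  19  19
  4   0   0   0  11  11  11  21  21  21
  5   0   0   0  11  11  11  21  21  21
  6   0   0   0  11  11  11  21  21  21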